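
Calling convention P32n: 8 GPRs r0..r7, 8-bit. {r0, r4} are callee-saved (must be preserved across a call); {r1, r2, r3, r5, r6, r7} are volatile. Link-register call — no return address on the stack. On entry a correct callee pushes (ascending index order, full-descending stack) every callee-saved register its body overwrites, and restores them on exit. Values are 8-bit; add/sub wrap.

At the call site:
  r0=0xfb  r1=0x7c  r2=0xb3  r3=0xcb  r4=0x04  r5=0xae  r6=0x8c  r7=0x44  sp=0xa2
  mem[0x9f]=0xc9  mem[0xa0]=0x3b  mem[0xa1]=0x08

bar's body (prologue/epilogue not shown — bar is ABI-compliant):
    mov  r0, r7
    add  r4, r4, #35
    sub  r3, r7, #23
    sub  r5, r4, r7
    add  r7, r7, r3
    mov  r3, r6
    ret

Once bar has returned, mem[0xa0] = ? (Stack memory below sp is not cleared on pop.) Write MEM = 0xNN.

MEM = 0x04

prologue: push r0 → mem[0xa1]=0xfb, sp=0xa1
prologue: push r4 → mem[0xa0]=0x04, sp=0xa0
body[0] mov  r0, r7 → r0=0x44
body[1] add  r4, r4, #35 → r4=0x27
body[2] sub  r3, r7, #23 → r3=0x2d
body[3] sub  r5, r4, r7 → r5=0xe3
body[4] add  r7, r7, r3 → r7=0x71
body[5] mov  r3, r6 → r3=0x8c
epilogue: pop r4=0x04, sp=0xa1
epilogue: pop r0=0xfb, sp=0xa2
prologue pushed ['r0', 'r4'] at ['0xa1', '0xa0']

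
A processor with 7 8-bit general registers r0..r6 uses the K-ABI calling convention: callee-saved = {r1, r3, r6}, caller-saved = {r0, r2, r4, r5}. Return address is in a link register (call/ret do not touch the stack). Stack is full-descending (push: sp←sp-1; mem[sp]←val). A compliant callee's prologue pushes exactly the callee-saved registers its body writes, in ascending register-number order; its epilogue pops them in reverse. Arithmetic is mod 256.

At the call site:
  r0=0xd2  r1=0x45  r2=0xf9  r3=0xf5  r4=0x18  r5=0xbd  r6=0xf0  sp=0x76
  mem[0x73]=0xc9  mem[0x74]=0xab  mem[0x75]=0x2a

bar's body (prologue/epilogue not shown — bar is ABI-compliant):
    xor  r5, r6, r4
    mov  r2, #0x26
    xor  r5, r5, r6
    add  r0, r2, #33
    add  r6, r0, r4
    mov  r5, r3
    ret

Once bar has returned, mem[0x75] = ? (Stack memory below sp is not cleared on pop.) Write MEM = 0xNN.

prologue: push r6 -> mem[0x75]=0xf0, sp=0x75
body[0] xor  r5, r6, r4 -> r5=0xe8
body[1] mov  r2, #0x26 -> r2=0x26
body[2] xor  r5, r5, r6 -> r5=0x18
body[3] add  r0, r2, #33 -> r0=0x47
body[4] add  r6, r0, r4 -> r6=0x5f
body[5] mov  r5, r3 -> r5=0xf5
epilogue: pop r6=0xf0, sp=0x76
prologue pushed ['r6'] at ['0x75']

MEM = 0xf0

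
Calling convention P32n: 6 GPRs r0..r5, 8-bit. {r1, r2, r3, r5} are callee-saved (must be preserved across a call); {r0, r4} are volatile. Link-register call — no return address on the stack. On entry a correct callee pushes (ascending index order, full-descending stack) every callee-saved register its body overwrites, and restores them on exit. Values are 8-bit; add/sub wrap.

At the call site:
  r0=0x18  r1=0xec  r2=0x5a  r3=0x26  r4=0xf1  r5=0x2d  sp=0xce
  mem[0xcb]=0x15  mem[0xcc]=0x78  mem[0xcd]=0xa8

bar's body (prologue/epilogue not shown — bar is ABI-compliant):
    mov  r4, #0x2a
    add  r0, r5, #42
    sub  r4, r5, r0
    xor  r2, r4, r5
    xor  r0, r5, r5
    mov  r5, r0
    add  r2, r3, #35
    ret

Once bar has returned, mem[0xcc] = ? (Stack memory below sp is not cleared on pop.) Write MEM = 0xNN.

prologue: push r2 -> mem[0xcd]=0x5a, sp=0xcd
prologue: push r5 -> mem[0xcc]=0x2d, sp=0xcc
body[0] mov  r4, #0x2a -> r4=0x2a
body[1] add  r0, r5, #42 -> r0=0x57
body[2] sub  r4, r5, r0 -> r4=0xd6
body[3] xor  r2, r4, r5 -> r2=0xfb
body[4] xor  r0, r5, r5 -> r0=0x00
body[5] mov  r5, r0 -> r5=0x00
body[6] add  r2, r3, #35 -> r2=0x49
epilogue: pop r5=0x2d, sp=0xcd
epilogue: pop r2=0x5a, sp=0xce
prologue pushed ['r2', 'r5'] at ['0xcd', '0xcc']

MEM = 0x2d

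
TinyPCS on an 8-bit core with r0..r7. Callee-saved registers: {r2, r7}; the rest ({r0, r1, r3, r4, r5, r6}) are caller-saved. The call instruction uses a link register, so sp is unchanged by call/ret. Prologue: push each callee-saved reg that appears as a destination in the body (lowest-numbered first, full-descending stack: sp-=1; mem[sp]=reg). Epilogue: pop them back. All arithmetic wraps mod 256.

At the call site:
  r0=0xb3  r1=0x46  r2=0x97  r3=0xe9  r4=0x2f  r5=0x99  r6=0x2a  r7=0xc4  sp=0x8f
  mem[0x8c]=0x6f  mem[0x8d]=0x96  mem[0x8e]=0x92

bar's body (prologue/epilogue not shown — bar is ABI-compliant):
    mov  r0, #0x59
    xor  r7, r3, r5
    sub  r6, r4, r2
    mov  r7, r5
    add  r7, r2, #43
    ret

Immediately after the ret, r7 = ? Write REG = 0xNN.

REG = 0xc4

prologue: push r7 → mem[0x8e]=0xc4, sp=0x8e
body[0] mov  r0, #0x59 → r0=0x59
body[1] xor  r7, r3, r5 → r7=0x70
body[2] sub  r6, r4, r2 → r6=0x98
body[3] mov  r7, r5 → r7=0x99
body[4] add  r7, r2, #43 → r7=0xc2
epilogue: pop r7=0xc4, sp=0x8f
r7 is callee-saved → restored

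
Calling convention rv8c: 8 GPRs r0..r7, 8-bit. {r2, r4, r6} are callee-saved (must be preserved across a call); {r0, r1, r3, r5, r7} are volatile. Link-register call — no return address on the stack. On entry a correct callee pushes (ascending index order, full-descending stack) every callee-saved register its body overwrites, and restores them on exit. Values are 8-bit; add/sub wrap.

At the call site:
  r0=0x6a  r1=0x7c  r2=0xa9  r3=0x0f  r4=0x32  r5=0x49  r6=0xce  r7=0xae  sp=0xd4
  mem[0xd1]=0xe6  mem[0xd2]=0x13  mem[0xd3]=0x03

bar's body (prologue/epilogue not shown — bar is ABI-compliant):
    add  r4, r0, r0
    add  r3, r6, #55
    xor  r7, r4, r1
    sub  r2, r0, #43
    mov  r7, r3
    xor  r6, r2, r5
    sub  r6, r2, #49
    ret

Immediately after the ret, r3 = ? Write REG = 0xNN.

prologue: push r2 → mem[0xd3]=0xa9, sp=0xd3
prologue: push r4 → mem[0xd2]=0x32, sp=0xd2
prologue: push r6 → mem[0xd1]=0xce, sp=0xd1
body[0] add  r4, r0, r0 → r4=0xd4
body[1] add  r3, r6, #55 → r3=0x05
body[2] xor  r7, r4, r1 → r7=0xa8
body[3] sub  r2, r0, #43 → r2=0x3f
body[4] mov  r7, r3 → r7=0x05
body[5] xor  r6, r2, r5 → r6=0x76
body[6] sub  r6, r2, #49 → r6=0x0e
epilogue: pop r6=0xce, sp=0xd2
epilogue: pop r4=0x32, sp=0xd3
epilogue: pop r2=0xa9, sp=0xd4
r3 is caller-saved → body value

REG = 0x05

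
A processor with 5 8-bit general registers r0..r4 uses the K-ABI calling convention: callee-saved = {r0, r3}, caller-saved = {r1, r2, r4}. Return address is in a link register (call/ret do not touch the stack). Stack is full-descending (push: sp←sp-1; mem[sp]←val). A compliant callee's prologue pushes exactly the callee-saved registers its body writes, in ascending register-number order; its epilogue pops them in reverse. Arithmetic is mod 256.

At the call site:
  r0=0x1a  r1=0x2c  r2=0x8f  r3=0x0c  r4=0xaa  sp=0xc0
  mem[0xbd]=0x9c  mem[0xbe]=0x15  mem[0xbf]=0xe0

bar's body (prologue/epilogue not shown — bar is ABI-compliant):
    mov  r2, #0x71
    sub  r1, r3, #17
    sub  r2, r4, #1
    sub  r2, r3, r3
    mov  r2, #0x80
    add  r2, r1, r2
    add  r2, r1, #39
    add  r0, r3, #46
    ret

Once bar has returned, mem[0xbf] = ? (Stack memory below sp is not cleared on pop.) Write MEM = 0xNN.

MEM = 0x1a

prologue: push r0 -> mem[0xbf]=0x1a, sp=0xbf
body[0] mov  r2, #0x71 -> r2=0x71
body[1] sub  r1, r3, #17 -> r1=0xfb
body[2] sub  r2, r4, #1 -> r2=0xa9
body[3] sub  r2, r3, r3 -> r2=0x00
body[4] mov  r2, #0x80 -> r2=0x80
body[5] add  r2, r1, r2 -> r2=0x7b
body[6] add  r2, r1, #39 -> r2=0x22
body[7] add  r0, r3, #46 -> r0=0x3a
epilogue: pop r0=0x1a, sp=0xc0
prologue pushed ['r0'] at ['0xbf']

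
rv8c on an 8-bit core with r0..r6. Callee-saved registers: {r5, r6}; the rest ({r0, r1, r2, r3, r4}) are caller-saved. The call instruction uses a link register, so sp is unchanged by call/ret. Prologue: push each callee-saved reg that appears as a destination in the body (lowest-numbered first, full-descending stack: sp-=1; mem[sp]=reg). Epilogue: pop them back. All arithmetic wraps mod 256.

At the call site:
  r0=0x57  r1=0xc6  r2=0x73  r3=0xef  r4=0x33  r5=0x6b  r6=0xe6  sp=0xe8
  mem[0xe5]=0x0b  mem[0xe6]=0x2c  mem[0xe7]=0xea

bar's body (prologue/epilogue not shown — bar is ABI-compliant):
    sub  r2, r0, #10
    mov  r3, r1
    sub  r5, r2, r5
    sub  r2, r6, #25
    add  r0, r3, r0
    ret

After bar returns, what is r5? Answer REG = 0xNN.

prologue: push r5 -> mem[0xe7]=0x6b, sp=0xe7
body[0] sub  r2, r0, #10 -> r2=0x4d
body[1] mov  r3, r1 -> r3=0xc6
body[2] sub  r5, r2, r5 -> r5=0xe2
body[3] sub  r2, r6, #25 -> r2=0xcd
body[4] add  r0, r3, r0 -> r0=0x1d
epilogue: pop r5=0x6b, sp=0xe8
r5 is callee-saved -> restored

REG = 0x6b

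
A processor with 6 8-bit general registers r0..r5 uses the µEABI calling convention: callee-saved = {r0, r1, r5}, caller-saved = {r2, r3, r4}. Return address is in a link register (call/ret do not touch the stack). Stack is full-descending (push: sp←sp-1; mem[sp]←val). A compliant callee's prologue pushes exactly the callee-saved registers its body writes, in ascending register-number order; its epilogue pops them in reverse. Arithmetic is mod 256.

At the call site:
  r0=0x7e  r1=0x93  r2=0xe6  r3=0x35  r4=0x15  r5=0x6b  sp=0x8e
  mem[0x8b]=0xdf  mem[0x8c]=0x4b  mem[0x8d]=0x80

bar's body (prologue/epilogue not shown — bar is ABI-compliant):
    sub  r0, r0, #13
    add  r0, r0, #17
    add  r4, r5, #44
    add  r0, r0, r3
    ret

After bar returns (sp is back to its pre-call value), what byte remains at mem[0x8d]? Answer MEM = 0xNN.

MEM = 0x7e

prologue: push r0 -> mem[0x8d]=0x7e, sp=0x8d
body[0] sub  r0, r0, #13 -> r0=0x71
body[1] add  r0, r0, #17 -> r0=0x82
body[2] add  r4, r5, #44 -> r4=0x97
body[3] add  r0, r0, r3 -> r0=0xb7
epilogue: pop r0=0x7e, sp=0x8e
prologue pushed ['r0'] at ['0x8d']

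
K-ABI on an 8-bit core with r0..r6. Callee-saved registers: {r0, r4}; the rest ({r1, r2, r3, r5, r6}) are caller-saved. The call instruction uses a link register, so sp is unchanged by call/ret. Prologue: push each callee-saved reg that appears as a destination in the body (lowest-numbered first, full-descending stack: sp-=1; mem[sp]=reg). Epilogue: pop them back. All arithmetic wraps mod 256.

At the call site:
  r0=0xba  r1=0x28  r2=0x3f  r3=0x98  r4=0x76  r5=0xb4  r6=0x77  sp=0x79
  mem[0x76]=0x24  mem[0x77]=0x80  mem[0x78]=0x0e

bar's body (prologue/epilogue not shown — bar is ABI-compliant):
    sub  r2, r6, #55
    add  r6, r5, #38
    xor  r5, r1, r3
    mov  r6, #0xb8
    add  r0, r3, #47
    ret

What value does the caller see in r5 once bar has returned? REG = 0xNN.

REG = 0xb0

prologue: push r0 -> mem[0x78]=0xba, sp=0x78
body[0] sub  r2, r6, #55 -> r2=0x40
body[1] add  r6, r5, #38 -> r6=0xda
body[2] xor  r5, r1, r3 -> r5=0xb0
body[3] mov  r6, #0xb8 -> r6=0xb8
body[4] add  r0, r3, #47 -> r0=0xc7
epilogue: pop r0=0xba, sp=0x79
r5 is caller-saved -> body value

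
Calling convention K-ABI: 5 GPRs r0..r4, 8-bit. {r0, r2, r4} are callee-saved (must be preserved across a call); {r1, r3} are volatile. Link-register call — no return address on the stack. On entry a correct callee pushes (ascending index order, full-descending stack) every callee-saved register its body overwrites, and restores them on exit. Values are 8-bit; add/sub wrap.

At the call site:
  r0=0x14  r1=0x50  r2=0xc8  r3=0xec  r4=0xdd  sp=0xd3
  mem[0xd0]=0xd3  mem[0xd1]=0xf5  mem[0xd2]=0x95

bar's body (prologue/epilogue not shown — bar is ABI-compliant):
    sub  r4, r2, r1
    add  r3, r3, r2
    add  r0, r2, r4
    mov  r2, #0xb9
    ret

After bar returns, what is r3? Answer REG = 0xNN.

prologue: push r0 -> mem[0xd2]=0x14, sp=0xd2
prologue: push r2 -> mem[0xd1]=0xc8, sp=0xd1
prologue: push r4 -> mem[0xd0]=0xdd, sp=0xd0
body[0] sub  r4, r2, r1 -> r4=0x78
body[1] add  r3, r3, r2 -> r3=0xb4
body[2] add  r0, r2, r4 -> r0=0x40
body[3] mov  r2, #0xb9 -> r2=0xb9
epilogue: pop r4=0xdd, sp=0xd1
epilogue: pop r2=0xc8, sp=0xd2
epilogue: pop r0=0x14, sp=0xd3
r3 is caller-saved -> body value

REG = 0xb4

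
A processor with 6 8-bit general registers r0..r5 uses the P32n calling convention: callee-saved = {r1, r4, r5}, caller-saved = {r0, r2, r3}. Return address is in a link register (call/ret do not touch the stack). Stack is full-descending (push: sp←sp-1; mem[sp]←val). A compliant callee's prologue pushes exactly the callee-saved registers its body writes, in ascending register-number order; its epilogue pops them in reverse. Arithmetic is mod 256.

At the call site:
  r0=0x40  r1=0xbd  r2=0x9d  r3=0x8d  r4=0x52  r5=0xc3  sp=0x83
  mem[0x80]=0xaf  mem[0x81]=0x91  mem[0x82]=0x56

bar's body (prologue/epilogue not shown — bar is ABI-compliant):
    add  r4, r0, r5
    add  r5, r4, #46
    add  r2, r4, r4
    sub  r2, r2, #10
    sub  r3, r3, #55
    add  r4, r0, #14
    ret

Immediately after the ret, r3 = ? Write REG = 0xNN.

REG = 0x56

prologue: push r4 → mem[0x82]=0x52, sp=0x82
prologue: push r5 → mem[0x81]=0xc3, sp=0x81
body[0] add  r4, r0, r5 → r4=0x03
body[1] add  r5, r4, #46 → r5=0x31
body[2] add  r2, r4, r4 → r2=0x06
body[3] sub  r2, r2, #10 → r2=0xfc
body[4] sub  r3, r3, #55 → r3=0x56
body[5] add  r4, r0, #14 → r4=0x4e
epilogue: pop r5=0xc3, sp=0x82
epilogue: pop r4=0x52, sp=0x83
r3 is caller-saved → body value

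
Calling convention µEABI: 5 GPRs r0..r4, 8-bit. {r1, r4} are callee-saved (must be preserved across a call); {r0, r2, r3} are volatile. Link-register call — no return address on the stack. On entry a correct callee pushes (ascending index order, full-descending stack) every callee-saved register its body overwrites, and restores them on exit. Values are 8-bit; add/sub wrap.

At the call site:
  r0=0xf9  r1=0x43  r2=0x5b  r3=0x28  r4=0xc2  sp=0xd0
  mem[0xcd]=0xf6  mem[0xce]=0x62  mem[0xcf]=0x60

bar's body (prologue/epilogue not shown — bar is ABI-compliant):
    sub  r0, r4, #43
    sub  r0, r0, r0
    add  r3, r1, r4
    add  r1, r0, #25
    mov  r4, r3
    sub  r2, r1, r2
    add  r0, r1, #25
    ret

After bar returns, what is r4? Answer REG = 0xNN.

REG = 0xc2

prologue: push r1 → mem[0xcf]=0x43, sp=0xcf
prologue: push r4 → mem[0xce]=0xc2, sp=0xce
body[0] sub  r0, r4, #43 → r0=0x97
body[1] sub  r0, r0, r0 → r0=0x00
body[2] add  r3, r1, r4 → r3=0x05
body[3] add  r1, r0, #25 → r1=0x19
body[4] mov  r4, r3 → r4=0x05
body[5] sub  r2, r1, r2 → r2=0xbe
body[6] add  r0, r1, #25 → r0=0x32
epilogue: pop r4=0xc2, sp=0xcf
epilogue: pop r1=0x43, sp=0xd0
r4 is callee-saved → restored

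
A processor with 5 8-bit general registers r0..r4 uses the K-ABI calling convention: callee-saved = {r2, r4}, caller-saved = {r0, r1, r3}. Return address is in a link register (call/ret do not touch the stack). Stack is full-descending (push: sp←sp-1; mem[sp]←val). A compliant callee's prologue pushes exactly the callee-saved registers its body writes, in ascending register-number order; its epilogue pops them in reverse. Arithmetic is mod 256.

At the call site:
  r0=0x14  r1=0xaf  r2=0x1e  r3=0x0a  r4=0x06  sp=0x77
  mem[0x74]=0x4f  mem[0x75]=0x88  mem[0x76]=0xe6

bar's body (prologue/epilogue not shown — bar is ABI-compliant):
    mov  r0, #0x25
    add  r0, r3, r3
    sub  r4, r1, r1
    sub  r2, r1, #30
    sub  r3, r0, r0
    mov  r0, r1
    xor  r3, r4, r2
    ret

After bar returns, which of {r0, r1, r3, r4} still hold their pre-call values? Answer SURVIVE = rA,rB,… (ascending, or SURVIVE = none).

prologue: push r2 -> mem[0x76]=0x1e, sp=0x76
prologue: push r4 -> mem[0x75]=0x06, sp=0x75
body[0] mov  r0, #0x25 -> r0=0x25
body[1] add  r0, r3, r3 -> r0=0x14
body[2] sub  r4, r1, r1 -> r4=0x00
body[3] sub  r2, r1, #30 -> r2=0x91
body[4] sub  r3, r0, r0 -> r3=0x00
body[5] mov  r0, r1 -> r0=0xaf
body[6] xor  r3, r4, r2 -> r3=0x91
epilogue: pop r4=0x06, sp=0x76
epilogue: pop r2=0x1e, sp=0x77
r0: caller-saved, written=True
r1: caller-saved, written=False
r3: caller-saved, written=True
r4: callee-saved, written=True

SURVIVE = r1,r4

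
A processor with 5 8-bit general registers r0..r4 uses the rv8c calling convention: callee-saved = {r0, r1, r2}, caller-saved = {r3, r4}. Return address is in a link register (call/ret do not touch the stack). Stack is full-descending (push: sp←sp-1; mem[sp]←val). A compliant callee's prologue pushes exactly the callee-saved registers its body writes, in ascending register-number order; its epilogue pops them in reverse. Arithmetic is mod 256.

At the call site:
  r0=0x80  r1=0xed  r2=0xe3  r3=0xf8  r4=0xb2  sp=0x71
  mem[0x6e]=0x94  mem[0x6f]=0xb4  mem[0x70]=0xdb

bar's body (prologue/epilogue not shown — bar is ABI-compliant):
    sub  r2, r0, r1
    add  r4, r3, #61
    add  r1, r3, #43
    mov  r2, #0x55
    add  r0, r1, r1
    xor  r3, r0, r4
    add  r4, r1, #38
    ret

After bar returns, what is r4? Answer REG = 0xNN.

REG = 0x49

prologue: push r0 -> mem[0x70]=0x80, sp=0x70
prologue: push r1 -> mem[0x6f]=0xed, sp=0x6f
prologue: push r2 -> mem[0x6e]=0xe3, sp=0x6e
body[0] sub  r2, r0, r1 -> r2=0x93
body[1] add  r4, r3, #61 -> r4=0x35
body[2] add  r1, r3, #43 -> r1=0x23
body[3] mov  r2, #0x55 -> r2=0x55
body[4] add  r0, r1, r1 -> r0=0x46
body[5] xor  r3, r0, r4 -> r3=0x73
body[6] add  r4, r1, #38 -> r4=0x49
epilogue: pop r2=0xe3, sp=0x6f
epilogue: pop r1=0xed, sp=0x70
epilogue: pop r0=0x80, sp=0x71
r4 is caller-saved -> body value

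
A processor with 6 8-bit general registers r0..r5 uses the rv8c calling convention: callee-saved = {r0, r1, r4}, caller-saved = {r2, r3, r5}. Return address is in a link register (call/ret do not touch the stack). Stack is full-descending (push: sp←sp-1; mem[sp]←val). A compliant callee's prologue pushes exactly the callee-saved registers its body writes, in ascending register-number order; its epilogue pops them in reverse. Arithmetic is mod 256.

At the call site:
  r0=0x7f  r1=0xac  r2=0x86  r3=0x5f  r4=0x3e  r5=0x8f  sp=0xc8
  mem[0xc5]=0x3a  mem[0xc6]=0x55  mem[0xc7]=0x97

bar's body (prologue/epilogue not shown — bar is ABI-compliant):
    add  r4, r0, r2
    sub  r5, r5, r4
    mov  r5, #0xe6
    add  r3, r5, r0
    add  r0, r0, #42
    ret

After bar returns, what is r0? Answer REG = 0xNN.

prologue: push r0 → mem[0xc7]=0x7f, sp=0xc7
prologue: push r4 → mem[0xc6]=0x3e, sp=0xc6
body[0] add  r4, r0, r2 → r4=0x05
body[1] sub  r5, r5, r4 → r5=0x8a
body[2] mov  r5, #0xe6 → r5=0xe6
body[3] add  r3, r5, r0 → r3=0x65
body[4] add  r0, r0, #42 → r0=0xa9
epilogue: pop r4=0x3e, sp=0xc7
epilogue: pop r0=0x7f, sp=0xc8
r0 is callee-saved → restored

REG = 0x7f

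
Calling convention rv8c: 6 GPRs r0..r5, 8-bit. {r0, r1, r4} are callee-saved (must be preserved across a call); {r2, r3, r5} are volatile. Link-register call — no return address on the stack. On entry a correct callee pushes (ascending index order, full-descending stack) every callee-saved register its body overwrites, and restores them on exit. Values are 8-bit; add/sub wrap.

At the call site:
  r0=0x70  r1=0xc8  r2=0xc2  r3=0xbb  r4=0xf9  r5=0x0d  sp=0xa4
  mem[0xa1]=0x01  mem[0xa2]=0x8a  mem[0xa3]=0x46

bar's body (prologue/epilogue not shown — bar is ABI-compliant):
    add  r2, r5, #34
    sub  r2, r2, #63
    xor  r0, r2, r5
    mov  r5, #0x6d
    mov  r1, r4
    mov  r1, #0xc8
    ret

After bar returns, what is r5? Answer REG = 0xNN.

prologue: push r0 -> mem[0xa3]=0x70, sp=0xa3
prologue: push r1 -> mem[0xa2]=0xc8, sp=0xa2
body[0] add  r2, r5, #34 -> r2=0x2f
body[1] sub  r2, r2, #63 -> r2=0xf0
body[2] xor  r0, r2, r5 -> r0=0xfd
body[3] mov  r5, #0x6d -> r5=0x6d
body[4] mov  r1, r4 -> r1=0xf9
body[5] mov  r1, #0xc8 -> r1=0xc8
epilogue: pop r1=0xc8, sp=0xa3
epilogue: pop r0=0x70, sp=0xa4
r5 is caller-saved -> body value

REG = 0x6d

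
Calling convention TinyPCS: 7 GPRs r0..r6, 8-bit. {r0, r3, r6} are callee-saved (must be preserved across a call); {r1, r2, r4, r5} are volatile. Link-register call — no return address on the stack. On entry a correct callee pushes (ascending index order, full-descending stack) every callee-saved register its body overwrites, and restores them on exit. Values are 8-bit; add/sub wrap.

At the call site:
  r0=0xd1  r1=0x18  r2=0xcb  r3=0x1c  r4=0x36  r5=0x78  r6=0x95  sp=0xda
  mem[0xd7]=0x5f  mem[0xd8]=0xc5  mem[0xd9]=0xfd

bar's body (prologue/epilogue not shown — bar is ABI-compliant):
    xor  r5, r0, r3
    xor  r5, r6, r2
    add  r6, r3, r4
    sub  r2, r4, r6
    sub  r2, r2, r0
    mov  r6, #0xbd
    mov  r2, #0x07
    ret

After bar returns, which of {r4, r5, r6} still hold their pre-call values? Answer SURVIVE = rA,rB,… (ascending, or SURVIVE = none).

prologue: push r6 → mem[0xd9]=0x95, sp=0xd9
body[0] xor  r5, r0, r3 → r5=0xcd
body[1] xor  r5, r6, r2 → r5=0x5e
body[2] add  r6, r3, r4 → r6=0x52
body[3] sub  r2, r4, r6 → r2=0xe4
body[4] sub  r2, r2, r0 → r2=0x13
body[5] mov  r6, #0xbd → r6=0xbd
body[6] mov  r2, #0x07 → r2=0x07
epilogue: pop r6=0x95, sp=0xda
r4: caller-saved, written=False
r5: caller-saved, written=True
r6: callee-saved, written=True

SURVIVE = r4,r6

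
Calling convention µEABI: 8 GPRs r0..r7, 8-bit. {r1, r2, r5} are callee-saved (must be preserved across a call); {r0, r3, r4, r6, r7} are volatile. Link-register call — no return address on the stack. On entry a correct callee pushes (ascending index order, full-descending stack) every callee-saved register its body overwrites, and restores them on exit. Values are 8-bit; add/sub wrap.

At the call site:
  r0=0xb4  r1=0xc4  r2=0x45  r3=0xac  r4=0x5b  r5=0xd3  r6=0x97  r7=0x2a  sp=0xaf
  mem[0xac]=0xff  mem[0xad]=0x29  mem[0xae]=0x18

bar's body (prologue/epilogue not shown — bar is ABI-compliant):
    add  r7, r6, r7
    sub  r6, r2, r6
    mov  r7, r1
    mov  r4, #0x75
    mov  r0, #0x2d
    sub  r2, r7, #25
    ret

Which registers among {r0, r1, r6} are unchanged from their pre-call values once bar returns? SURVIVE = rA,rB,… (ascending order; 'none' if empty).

SURVIVE = r1

prologue: push r2 -> mem[0xae]=0x45, sp=0xae
body[0] add  r7, r6, r7 -> r7=0xc1
body[1] sub  r6, r2, r6 -> r6=0xae
body[2] mov  r7, r1 -> r7=0xc4
body[3] mov  r4, #0x75 -> r4=0x75
body[4] mov  r0, #0x2d -> r0=0x2d
body[5] sub  r2, r7, #25 -> r2=0xab
epilogue: pop r2=0x45, sp=0xaf
r0: caller-saved, written=True
r1: callee-saved, written=False
r6: caller-saved, written=True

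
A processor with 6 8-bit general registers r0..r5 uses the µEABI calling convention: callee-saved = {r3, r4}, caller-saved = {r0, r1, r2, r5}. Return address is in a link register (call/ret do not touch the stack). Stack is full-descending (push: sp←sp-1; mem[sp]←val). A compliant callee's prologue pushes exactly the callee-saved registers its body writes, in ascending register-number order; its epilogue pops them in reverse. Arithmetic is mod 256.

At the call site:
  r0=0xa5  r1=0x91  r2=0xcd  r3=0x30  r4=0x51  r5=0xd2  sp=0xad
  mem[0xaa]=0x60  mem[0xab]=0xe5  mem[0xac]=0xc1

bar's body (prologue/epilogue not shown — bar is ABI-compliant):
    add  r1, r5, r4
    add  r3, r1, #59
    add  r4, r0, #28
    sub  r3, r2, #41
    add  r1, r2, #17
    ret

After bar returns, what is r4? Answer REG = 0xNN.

prologue: push r3 -> mem[0xac]=0x30, sp=0xac
prologue: push r4 -> mem[0xab]=0x51, sp=0xab
body[0] add  r1, r5, r4 -> r1=0x23
body[1] add  r3, r1, #59 -> r3=0x5e
body[2] add  r4, r0, #28 -> r4=0xc1
body[3] sub  r3, r2, #41 -> r3=0xa4
body[4] add  r1, r2, #17 -> r1=0xde
epilogue: pop r4=0x51, sp=0xac
epilogue: pop r3=0x30, sp=0xad
r4 is callee-saved -> restored

REG = 0x51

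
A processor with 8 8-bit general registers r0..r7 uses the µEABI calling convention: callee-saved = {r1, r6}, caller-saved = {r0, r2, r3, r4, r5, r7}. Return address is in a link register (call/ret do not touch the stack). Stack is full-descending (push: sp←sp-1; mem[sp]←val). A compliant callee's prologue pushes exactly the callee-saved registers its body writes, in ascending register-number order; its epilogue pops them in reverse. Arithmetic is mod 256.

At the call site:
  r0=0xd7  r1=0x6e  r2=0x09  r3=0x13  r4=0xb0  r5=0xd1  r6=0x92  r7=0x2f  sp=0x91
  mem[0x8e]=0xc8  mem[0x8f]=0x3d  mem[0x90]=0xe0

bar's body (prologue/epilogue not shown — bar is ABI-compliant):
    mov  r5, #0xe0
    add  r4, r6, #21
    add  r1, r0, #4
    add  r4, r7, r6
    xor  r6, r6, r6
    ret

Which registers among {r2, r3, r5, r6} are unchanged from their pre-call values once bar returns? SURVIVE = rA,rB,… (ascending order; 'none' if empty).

SURVIVE = r2,r3,r6

prologue: push r1 -> mem[0x90]=0x6e, sp=0x90
prologue: push r6 -> mem[0x8f]=0x92, sp=0x8f
body[0] mov  r5, #0xe0 -> r5=0xe0
body[1] add  r4, r6, #21 -> r4=0xa7
body[2] add  r1, r0, #4 -> r1=0xdb
body[3] add  r4, r7, r6 -> r4=0xc1
body[4] xor  r6, r6, r6 -> r6=0x00
epilogue: pop r6=0x92, sp=0x90
epilogue: pop r1=0x6e, sp=0x91
r2: caller-saved, written=False
r3: caller-saved, written=False
r5: caller-saved, written=True
r6: callee-saved, written=True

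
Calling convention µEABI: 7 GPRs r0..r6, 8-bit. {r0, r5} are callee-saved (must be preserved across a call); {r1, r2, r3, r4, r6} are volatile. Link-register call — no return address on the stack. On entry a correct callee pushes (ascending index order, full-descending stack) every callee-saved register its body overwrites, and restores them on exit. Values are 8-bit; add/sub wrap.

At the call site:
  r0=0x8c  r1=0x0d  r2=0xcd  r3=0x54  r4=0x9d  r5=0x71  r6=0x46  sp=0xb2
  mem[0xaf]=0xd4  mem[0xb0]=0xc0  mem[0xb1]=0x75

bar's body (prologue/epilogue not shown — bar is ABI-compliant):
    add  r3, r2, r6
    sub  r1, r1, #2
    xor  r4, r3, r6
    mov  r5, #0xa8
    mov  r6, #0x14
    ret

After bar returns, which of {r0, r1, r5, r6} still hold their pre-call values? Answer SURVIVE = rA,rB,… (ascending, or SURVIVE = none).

prologue: push r5 → mem[0xb1]=0x71, sp=0xb1
body[0] add  r3, r2, r6 → r3=0x13
body[1] sub  r1, r1, #2 → r1=0x0b
body[2] xor  r4, r3, r6 → r4=0x55
body[3] mov  r5, #0xa8 → r5=0xa8
body[4] mov  r6, #0x14 → r6=0x14
epilogue: pop r5=0x71, sp=0xb2
r0: callee-saved, written=False
r1: caller-saved, written=True
r5: callee-saved, written=True
r6: caller-saved, written=True

SURVIVE = r0,r5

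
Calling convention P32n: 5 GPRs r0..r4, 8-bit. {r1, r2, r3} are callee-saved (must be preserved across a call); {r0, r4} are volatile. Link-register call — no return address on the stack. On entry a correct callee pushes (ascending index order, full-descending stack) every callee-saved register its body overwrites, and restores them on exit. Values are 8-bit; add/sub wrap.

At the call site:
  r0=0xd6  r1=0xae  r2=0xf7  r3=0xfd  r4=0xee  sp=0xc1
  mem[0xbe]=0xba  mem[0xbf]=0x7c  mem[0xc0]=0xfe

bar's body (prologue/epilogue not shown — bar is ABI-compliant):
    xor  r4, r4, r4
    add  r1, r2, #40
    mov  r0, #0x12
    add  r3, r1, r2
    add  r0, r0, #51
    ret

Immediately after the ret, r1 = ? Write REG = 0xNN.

prologue: push r1 → mem[0xc0]=0xae, sp=0xc0
prologue: push r3 → mem[0xbf]=0xfd, sp=0xbf
body[0] xor  r4, r4, r4 → r4=0x00
body[1] add  r1, r2, #40 → r1=0x1f
body[2] mov  r0, #0x12 → r0=0x12
body[3] add  r3, r1, r2 → r3=0x16
body[4] add  r0, r0, #51 → r0=0x45
epilogue: pop r3=0xfd, sp=0xc0
epilogue: pop r1=0xae, sp=0xc1
r1 is callee-saved → restored

REG = 0xae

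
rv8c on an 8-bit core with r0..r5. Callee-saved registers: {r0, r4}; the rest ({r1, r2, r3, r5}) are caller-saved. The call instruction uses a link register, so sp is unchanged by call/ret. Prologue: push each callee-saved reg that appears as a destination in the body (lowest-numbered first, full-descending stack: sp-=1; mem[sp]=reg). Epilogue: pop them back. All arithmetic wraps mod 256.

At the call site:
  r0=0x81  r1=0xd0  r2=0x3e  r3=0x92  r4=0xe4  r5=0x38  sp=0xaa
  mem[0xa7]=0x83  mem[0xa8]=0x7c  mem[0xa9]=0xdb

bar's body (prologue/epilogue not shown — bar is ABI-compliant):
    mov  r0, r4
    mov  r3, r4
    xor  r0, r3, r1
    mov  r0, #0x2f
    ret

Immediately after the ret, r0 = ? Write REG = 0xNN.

REG = 0x81

prologue: push r0 → mem[0xa9]=0x81, sp=0xa9
body[0] mov  r0, r4 → r0=0xe4
body[1] mov  r3, r4 → r3=0xe4
body[2] xor  r0, r3, r1 → r0=0x34
body[3] mov  r0, #0x2f → r0=0x2f
epilogue: pop r0=0x81, sp=0xaa
r0 is callee-saved → restored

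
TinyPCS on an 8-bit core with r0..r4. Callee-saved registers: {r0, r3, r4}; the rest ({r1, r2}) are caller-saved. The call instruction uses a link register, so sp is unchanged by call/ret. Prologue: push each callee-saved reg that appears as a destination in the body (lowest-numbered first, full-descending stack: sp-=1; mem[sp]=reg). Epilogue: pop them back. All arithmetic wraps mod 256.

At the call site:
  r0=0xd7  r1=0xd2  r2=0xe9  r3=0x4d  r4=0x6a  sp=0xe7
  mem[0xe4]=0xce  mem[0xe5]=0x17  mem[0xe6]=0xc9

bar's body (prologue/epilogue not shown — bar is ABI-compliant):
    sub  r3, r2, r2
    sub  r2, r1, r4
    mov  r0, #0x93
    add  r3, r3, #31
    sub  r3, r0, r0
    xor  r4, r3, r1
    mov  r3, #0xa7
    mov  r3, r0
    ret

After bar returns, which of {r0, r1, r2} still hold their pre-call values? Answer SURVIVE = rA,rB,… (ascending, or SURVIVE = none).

SURVIVE = r0,r1

prologue: push r0 → mem[0xe6]=0xd7, sp=0xe6
prologue: push r3 → mem[0xe5]=0x4d, sp=0xe5
prologue: push r4 → mem[0xe4]=0x6a, sp=0xe4
body[0] sub  r3, r2, r2 → r3=0x00
body[1] sub  r2, r1, r4 → r2=0x68
body[2] mov  r0, #0x93 → r0=0x93
body[3] add  r3, r3, #31 → r3=0x1f
body[4] sub  r3, r0, r0 → r3=0x00
body[5] xor  r4, r3, r1 → r4=0xd2
body[6] mov  r3, #0xa7 → r3=0xa7
body[7] mov  r3, r0 → r3=0x93
epilogue: pop r4=0x6a, sp=0xe5
epilogue: pop r3=0x4d, sp=0xe6
epilogue: pop r0=0xd7, sp=0xe7
r0: callee-saved, written=True
r1: caller-saved, written=False
r2: caller-saved, written=True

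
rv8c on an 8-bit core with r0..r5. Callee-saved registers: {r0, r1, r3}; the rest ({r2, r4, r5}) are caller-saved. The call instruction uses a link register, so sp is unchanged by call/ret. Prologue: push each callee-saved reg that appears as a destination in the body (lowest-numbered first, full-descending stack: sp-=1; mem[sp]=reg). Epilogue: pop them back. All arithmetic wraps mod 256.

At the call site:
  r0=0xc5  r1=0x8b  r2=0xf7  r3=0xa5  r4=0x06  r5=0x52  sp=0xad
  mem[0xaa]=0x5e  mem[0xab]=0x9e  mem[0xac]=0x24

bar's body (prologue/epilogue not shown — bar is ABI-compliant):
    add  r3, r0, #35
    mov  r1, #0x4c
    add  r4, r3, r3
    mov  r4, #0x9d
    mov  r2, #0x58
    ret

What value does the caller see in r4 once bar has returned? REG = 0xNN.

REG = 0x9d

prologue: push r1 → mem[0xac]=0x8b, sp=0xac
prologue: push r3 → mem[0xab]=0xa5, sp=0xab
body[0] add  r3, r0, #35 → r3=0xe8
body[1] mov  r1, #0x4c → r1=0x4c
body[2] add  r4, r3, r3 → r4=0xd0
body[3] mov  r4, #0x9d → r4=0x9d
body[4] mov  r2, #0x58 → r2=0x58
epilogue: pop r3=0xa5, sp=0xac
epilogue: pop r1=0x8b, sp=0xad
r4 is caller-saved → body value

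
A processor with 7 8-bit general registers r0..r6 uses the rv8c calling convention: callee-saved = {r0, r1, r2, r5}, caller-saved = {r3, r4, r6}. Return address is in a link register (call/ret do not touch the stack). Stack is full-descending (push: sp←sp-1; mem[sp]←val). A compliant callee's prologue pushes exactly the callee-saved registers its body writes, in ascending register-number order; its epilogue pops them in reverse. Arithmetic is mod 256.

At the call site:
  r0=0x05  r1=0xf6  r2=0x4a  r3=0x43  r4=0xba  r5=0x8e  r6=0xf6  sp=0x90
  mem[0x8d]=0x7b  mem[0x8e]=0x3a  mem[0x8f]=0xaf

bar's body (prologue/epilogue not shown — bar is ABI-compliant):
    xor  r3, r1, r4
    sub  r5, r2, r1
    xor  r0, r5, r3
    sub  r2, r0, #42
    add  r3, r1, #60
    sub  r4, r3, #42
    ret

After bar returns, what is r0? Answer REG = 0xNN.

prologue: push r0 → mem[0x8f]=0x05, sp=0x8f
prologue: push r2 → mem[0x8e]=0x4a, sp=0x8e
prologue: push r5 → mem[0x8d]=0x8e, sp=0x8d
body[0] xor  r3, r1, r4 → r3=0x4c
body[1] sub  r5, r2, r1 → r5=0x54
body[2] xor  r0, r5, r3 → r0=0x18
body[3] sub  r2, r0, #42 → r2=0xee
body[4] add  r3, r1, #60 → r3=0x32
body[5] sub  r4, r3, #42 → r4=0x08
epilogue: pop r5=0x8e, sp=0x8e
epilogue: pop r2=0x4a, sp=0x8f
epilogue: pop r0=0x05, sp=0x90
r0 is callee-saved → restored

REG = 0x05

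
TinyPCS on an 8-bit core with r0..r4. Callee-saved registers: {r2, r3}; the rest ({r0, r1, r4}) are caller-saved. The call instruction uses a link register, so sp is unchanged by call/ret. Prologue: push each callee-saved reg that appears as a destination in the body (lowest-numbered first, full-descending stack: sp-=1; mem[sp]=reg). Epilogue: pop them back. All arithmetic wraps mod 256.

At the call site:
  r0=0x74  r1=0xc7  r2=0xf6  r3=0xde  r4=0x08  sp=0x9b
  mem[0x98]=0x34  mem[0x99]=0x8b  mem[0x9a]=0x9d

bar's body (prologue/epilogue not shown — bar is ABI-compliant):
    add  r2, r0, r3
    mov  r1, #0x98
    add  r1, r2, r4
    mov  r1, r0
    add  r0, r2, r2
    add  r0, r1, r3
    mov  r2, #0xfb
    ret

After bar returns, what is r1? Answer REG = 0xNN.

prologue: push r2 → mem[0x9a]=0xf6, sp=0x9a
body[0] add  r2, r0, r3 → r2=0x52
body[1] mov  r1, #0x98 → r1=0x98
body[2] add  r1, r2, r4 → r1=0x5a
body[3] mov  r1, r0 → r1=0x74
body[4] add  r0, r2, r2 → r0=0xa4
body[5] add  r0, r1, r3 → r0=0x52
body[6] mov  r2, #0xfb → r2=0xfb
epilogue: pop r2=0xf6, sp=0x9b
r1 is caller-saved → body value

REG = 0x74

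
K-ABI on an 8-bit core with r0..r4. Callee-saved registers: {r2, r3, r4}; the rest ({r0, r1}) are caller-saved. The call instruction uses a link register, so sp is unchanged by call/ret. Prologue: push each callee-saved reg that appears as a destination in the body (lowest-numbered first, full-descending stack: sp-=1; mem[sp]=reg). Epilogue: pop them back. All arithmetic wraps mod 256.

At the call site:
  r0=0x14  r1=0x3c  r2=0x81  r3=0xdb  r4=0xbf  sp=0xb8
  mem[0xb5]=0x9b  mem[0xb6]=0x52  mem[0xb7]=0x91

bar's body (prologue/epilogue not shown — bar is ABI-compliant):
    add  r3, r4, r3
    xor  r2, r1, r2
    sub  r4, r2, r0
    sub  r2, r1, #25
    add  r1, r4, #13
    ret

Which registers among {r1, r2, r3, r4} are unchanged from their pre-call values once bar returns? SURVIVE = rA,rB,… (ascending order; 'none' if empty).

SURVIVE = r2,r3,r4

prologue: push r2 -> mem[0xb7]=0x81, sp=0xb7
prologue: push r3 -> mem[0xb6]=0xdb, sp=0xb6
prologue: push r4 -> mem[0xb5]=0xbf, sp=0xb5
body[0] add  r3, r4, r3 -> r3=0x9a
body[1] xor  r2, r1, r2 -> r2=0xbd
body[2] sub  r4, r2, r0 -> r4=0xa9
body[3] sub  r2, r1, #25 -> r2=0x23
body[4] add  r1, r4, #13 -> r1=0xb6
epilogue: pop r4=0xbf, sp=0xb6
epilogue: pop r3=0xdb, sp=0xb7
epilogue: pop r2=0x81, sp=0xb8
r1: caller-saved, written=True
r2: callee-saved, written=True
r3: callee-saved, written=True
r4: callee-saved, written=True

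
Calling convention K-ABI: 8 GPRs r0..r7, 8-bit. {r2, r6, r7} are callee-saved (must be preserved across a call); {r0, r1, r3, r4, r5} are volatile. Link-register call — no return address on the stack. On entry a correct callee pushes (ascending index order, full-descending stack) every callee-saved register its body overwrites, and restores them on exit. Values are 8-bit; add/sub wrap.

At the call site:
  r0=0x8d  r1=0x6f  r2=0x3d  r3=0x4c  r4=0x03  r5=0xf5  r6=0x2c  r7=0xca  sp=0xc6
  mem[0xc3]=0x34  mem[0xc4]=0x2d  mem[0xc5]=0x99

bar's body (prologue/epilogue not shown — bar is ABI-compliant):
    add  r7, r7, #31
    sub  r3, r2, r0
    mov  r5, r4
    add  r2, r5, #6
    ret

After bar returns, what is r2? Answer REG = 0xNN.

REG = 0x3d

prologue: push r2 → mem[0xc5]=0x3d, sp=0xc5
prologue: push r7 → mem[0xc4]=0xca, sp=0xc4
body[0] add  r7, r7, #31 → r7=0xe9
body[1] sub  r3, r2, r0 → r3=0xb0
body[2] mov  r5, r4 → r5=0x03
body[3] add  r2, r5, #6 → r2=0x09
epilogue: pop r7=0xca, sp=0xc5
epilogue: pop r2=0x3d, sp=0xc6
r2 is callee-saved → restored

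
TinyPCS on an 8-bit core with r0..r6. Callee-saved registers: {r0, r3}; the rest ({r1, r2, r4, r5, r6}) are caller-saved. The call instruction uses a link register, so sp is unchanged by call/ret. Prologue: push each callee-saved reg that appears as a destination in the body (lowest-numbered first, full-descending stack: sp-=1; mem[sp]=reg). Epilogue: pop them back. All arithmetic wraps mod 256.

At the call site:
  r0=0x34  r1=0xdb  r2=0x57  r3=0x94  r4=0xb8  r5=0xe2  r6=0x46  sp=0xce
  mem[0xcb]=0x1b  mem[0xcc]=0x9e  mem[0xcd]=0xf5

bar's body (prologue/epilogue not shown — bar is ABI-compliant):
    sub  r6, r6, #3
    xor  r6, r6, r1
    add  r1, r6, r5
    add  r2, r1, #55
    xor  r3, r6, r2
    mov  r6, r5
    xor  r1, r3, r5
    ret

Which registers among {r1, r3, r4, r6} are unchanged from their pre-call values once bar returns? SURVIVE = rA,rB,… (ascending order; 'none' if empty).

prologue: push r3 -> mem[0xcd]=0x94, sp=0xcd
body[0] sub  r6, r6, #3 -> r6=0x43
body[1] xor  r6, r6, r1 -> r6=0x98
body[2] add  r1, r6, r5 -> r1=0x7a
body[3] add  r2, r1, #55 -> r2=0xb1
body[4] xor  r3, r6, r2 -> r3=0x29
body[5] mov  r6, r5 -> r6=0xe2
body[6] xor  r1, r3, r5 -> r1=0xcb
epilogue: pop r3=0x94, sp=0xce
r1: caller-saved, written=True
r3: callee-saved, written=True
r4: caller-saved, written=False
r6: caller-saved, written=True

SURVIVE = r3,r4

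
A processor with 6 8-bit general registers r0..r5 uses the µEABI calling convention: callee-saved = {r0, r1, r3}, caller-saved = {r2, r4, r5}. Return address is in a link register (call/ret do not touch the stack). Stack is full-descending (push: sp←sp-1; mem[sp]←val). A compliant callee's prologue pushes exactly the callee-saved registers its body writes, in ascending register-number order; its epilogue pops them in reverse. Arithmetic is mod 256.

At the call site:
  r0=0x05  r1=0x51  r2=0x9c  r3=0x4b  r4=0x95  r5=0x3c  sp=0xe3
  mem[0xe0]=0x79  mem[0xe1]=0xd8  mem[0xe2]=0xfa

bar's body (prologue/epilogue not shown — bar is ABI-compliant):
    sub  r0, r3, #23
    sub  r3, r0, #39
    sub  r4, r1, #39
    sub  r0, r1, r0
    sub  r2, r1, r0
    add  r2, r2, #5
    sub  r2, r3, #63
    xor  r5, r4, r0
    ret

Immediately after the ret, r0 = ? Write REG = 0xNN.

REG = 0x05

prologue: push r0 → mem[0xe2]=0x05, sp=0xe2
prologue: push r3 → mem[0xe1]=0x4b, sp=0xe1
body[0] sub  r0, r3, #23 → r0=0x34
body[1] sub  r3, r0, #39 → r3=0x0d
body[2] sub  r4, r1, #39 → r4=0x2a
body[3] sub  r0, r1, r0 → r0=0x1d
body[4] sub  r2, r1, r0 → r2=0x34
body[5] add  r2, r2, #5 → r2=0x39
body[6] sub  r2, r3, #63 → r2=0xce
body[7] xor  r5, r4, r0 → r5=0x37
epilogue: pop r3=0x4b, sp=0xe2
epilogue: pop r0=0x05, sp=0xe3
r0 is callee-saved → restored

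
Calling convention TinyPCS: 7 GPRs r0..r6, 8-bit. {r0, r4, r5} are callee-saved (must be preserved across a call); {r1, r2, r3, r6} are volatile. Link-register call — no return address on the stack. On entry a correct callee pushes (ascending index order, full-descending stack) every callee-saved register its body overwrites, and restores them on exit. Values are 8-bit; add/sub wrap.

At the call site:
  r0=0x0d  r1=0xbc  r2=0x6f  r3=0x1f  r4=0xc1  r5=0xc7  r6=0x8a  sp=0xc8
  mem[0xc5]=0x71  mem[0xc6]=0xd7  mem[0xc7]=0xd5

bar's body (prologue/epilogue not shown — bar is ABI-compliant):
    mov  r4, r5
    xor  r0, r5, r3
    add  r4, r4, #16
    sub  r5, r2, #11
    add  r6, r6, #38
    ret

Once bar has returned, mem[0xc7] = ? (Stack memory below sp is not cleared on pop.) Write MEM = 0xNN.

MEM = 0x0d

prologue: push r0 → mem[0xc7]=0x0d, sp=0xc7
prologue: push r4 → mem[0xc6]=0xc1, sp=0xc6
prologue: push r5 → mem[0xc5]=0xc7, sp=0xc5
body[0] mov  r4, r5 → r4=0xc7
body[1] xor  r0, r5, r3 → r0=0xd8
body[2] add  r4, r4, #16 → r4=0xd7
body[3] sub  r5, r2, #11 → r5=0x64
body[4] add  r6, r6, #38 → r6=0xb0
epilogue: pop r5=0xc7, sp=0xc6
epilogue: pop r4=0xc1, sp=0xc7
epilogue: pop r0=0x0d, sp=0xc8
prologue pushed ['r0', 'r4', 'r5'] at ['0xc7', '0xc6', '0xc5']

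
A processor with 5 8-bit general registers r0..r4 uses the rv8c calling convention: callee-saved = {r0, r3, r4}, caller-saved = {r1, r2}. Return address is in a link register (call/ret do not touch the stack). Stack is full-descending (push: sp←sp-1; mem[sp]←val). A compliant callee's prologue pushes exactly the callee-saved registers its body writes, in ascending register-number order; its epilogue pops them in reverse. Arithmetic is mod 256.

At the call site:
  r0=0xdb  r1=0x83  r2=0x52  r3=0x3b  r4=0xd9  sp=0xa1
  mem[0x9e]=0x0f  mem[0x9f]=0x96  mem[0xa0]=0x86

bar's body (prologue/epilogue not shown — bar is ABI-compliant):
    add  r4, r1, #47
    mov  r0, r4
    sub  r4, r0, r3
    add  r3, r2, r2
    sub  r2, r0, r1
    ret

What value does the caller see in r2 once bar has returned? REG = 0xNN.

REG = 0x2f

prologue: push r0 -> mem[0xa0]=0xdb, sp=0xa0
prologue: push r3 -> mem[0x9f]=0x3b, sp=0x9f
prologue: push r4 -> mem[0x9e]=0xd9, sp=0x9e
body[0] add  r4, r1, #47 -> r4=0xb2
body[1] mov  r0, r4 -> r0=0xb2
body[2] sub  r4, r0, r3 -> r4=0x77
body[3] add  r3, r2, r2 -> r3=0xa4
body[4] sub  r2, r0, r1 -> r2=0x2f
epilogue: pop r4=0xd9, sp=0x9f
epilogue: pop r3=0x3b, sp=0xa0
epilogue: pop r0=0xdb, sp=0xa1
r2 is caller-saved -> body value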